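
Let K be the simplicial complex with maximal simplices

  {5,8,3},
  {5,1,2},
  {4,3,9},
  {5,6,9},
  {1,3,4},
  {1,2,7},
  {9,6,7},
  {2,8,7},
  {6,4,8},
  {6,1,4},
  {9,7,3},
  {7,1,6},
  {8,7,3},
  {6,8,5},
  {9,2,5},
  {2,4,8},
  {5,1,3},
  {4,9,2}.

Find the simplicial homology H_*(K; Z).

Order the vertices as 1 < 2 < 3 < 4 < 5 < 6 < 7 < 8 < 9. Listing each simplex with vertices in this order, K has dimension 2 with simplices:

  0-simplices (9): [1], [2], [3], [4], [5], [6], [7], [8], [9]
  1-simplices (27): (27 of them)
  2-simplices (18): [1,2,5], [1,2,7], [1,3,4], [1,3,5], [1,4,6], [1,6,7], [2,4,8], [2,4,9], [2,5,9], [2,7,8], [3,4,9], [3,5,8], [3,7,8], [3,7,9], [4,6,8], [5,6,8], [5,6,9], [6,7,9]

so the chain groups are C_0 ≅ Z^9, C_1 ≅ Z^27, C_2 ≅ Z^18.

∂_1: C_1 → C_0 maps an edge to its endpoints' difference, ∂[p,q] = q − p. For instance
  ∂[1,7] = [7] − [1].
The resulting 9×27 matrix has rank 8, and its Smith normal form has invariant factors (1,1,1,1,1,1,1,1).

∂_2: C_2 → C_1 sends each 2-simplex [p,q,r] to [q,r] − [p,r] + [p,q]. For instance
  ∂[1,2,5] = [2,5] − [1,5] + [1,2],
  ∂[1,2,7] = [2,7] − [1,7] + [1,2].
The 27×18 boundary matrix has rank 17 and Smith normal form diag(1,1,1,1,1,1,1,1,1,1,1,1,1,1,1,1,1).

Computing H_k = (kernel of ∂_k) / (image of ∂_{k+1}):

  H_0: rank C_0 − rank ∂_1 = 9 − 8 = 1, and the invariant factors of ∂_1 are all 1, so H_0 = Z.
  H_1: rank ker ∂_1 − rank ∂_2 = (27 − 8) − 17 = 2, and the invariant factors of ∂_2 are all 1, so H_1 = Z^2.
  H_2: rank ker ∂_2 − rank ∂_3 = (18 − 17) − 0 = 1, and there is no ∂_3, so H_2 = Z.

H_0 ≅ Z,  H_1 ≅ Z^2,  H_2 ≅ Z.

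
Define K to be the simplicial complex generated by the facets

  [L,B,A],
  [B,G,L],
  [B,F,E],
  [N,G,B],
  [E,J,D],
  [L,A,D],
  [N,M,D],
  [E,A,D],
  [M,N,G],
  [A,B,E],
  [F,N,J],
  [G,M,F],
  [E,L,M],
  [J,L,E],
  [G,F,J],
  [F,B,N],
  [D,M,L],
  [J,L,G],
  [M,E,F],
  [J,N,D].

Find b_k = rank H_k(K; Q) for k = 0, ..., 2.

We work with the vertex ordering A < B < D < E < F < G < J < L < M < N. The simplices of K, each written with vertices in increasing order, are:

  0-simplices (10): A, B, D, E, F, G, J, L, M, N
  1-simplices (30): AB, AD, AE, AL, BE, BF, BG, BL, BN, DE, DJ, DL, DM, DN, EF, EJ, EL, EM, FG, FJ, FM, FN, GJ, GL, GM, GN, JL, JN, LM, MN
  2-simplices (20): ABE, ABL, ADE, ADL, BEF, BFN, BGL, BGN, DEJ, DJN, DLM, DMN, EFM, EJL, ELM, FGJ, FGM, FJN, GJL, GMN

so the chain groups are C_0 ≅ Z^10, C_1 ≅ Z^30, C_2 ≅ Z^20.

Boundary ∂_1: C_1 → C_0 sends each edge [p,q] (with p < q) to q − p.
The 10×30 boundary matrix has rank 9 and Smith normal form diag(1,1,1,1,1,1,1,1,1).

Boundary ∂_2: C_2 → C_1 maps a triangle to the signed sum of its edges. For instance
  ∂BGL = GL − BL + BG,
  ∂BFN = FN − BN + BF.
As a 30×20 matrix over Z this has rank 20, with invariant factors (1,1,1,1,1,1,1,1,1,1,1,1,1,1,1,1,1,1,1,2).

Reading off H_k = ker ∂_k / im ∂_{k+1}:

  H_0: rank C_0 − rank ∂_1 = 10 − 9 = 1, and the invariant factors of ∂_1 are all 1, so H_0 = Z.
  H_1: rank ker ∂_1 − rank ∂_2 = (30 − 9) − 20 = 1, and ∂_2 has invariant factor 2 > 1, so H_1 = Z × Z/2.
  H_2: rank ker ∂_2 − rank ∂_3 = (20 − 20) − 0 = 0, and there is no ∂_3, so H_2 = 0.

Hence the Betti numbers are b_0 = 1, b_1 = 1, b_2 = 0.

b_0 = 1, b_1 = 1, b_2 = 0.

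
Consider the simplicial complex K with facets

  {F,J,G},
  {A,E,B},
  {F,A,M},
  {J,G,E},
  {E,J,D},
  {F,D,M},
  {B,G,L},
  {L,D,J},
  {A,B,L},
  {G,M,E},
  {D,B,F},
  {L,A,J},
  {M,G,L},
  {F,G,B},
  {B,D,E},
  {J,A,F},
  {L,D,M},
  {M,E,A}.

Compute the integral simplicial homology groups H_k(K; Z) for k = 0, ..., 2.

We work with the vertex ordering A < B < D < E < F < G < J < L < M. The simplices of K, each written with vertices in increasing order, are:

  0-simplices (9): A, B, D, E, F, G, J, L, M
  1-simplices (27): AB, AE, AF, AJ, AL, AM, BD, BE, BF, BG, BL, DE, DF, DJ, DL, DM, EG, EJ, EM, FG, FJ, FM, GJ, GL, GM, JL, LM
  2-simplices (18): ABE, ABL, AEM, AFJ, AFM, AJL, BDE, BDF, BFG, BGL, DEJ, DFM, DJL, DLM, EGJ, EGM, FGJ, GLM

so the chain groups are C_0 ≅ Z^9, C_1 ≅ Z^27, C_2 ≅ Z^18.

Boundary ∂_1: C_1 → C_0 is given by ∂[p,q] = [q] − [p]. For instance
  ∂BE = E − B.
As a 9×27 matrix over Z this has rank 8, with invariant factors (1,1,1,1,1,1,1,1).

∂_2: C_2 → C_1 sends each 2-simplex [p,q,r] to [q,r] − [p,r] + [p,q]. For instance
  ∂BFG = FG − BG + BF,
  ∂EGM = GM − EM + EG.
The resulting 27×18 matrix has rank 17, and its Smith normal form has invariant factors (1,1,1,1,1,1,1,1,1,1,1,1,1,1,1,1,1).

From H_k ≅ ker(∂_k) / im(∂_{k+1}) we obtain:

  H_0: rank C_0 − rank ∂_1 = 9 − 8 = 1, and the invariant factors of ∂_1 are all 1, so H_0 ≅ Z.
  H_1: rank ker ∂_1 − rank ∂_2 = (27 − 8) − 17 = 2, and the invariant factors of ∂_2 are all 1, so H_1 ≅ Z^2.
  H_2: rank ker ∂_2 − rank ∂_3 = (18 − 17) − 0 = 1, and there is no ∂_3, so H_2 ≅ Z.

H_0 = Z,  H_1 = Z^2,  H_2 = Z.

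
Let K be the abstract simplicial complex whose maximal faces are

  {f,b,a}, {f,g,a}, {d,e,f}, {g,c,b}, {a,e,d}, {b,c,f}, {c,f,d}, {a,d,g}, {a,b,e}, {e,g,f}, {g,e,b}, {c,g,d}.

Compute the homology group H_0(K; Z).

H_0 ≅ Z.

Fix the vertex order a < b < c < d < e < f < g and write every simplex with vertices in increasing order. Then dim K = 2 and the simplices of K are:

  0-simplices (7): a, b, c, d, e, f, g
  1-simplices (18): ab, ad, ae, af, ag, bc, be, bf, bg, cd, cf, cg, de, df, dg, ef, eg, fg
  2-simplices (12): abe, abf, ade, adg, afg, bcf, bcg, beg, cdf, cdg, def, efg

giving chain groups C_0 ≅ Z^7, C_1 ≅ Z^18, C_2 ≅ Z^12.

∂_1: C_1 → C_0 is given by ∂[p,q] = [q] − [p].
The resulting 7×18 matrix has rank 6, and its Smith normal form has invariant factors (1,1,1,1,1,1).

Boundary ∂_2: C_2 → C_1 acts by ∂[p,q,r] = [q,r] − [p,r] + [p,q]. For instance
  ∂cdg = dg − cg + cd,
  ∂def = ef − df + de.
The 18×12 boundary matrix has rank 12 and Smith normal form diag(1,1,1,1,1,1,1,1,1,1,1,2).

Computing H_k = (kernel of ∂_k) / (image of ∂_{k+1}):

  H_0: rank C_0 − rank ∂_1 = 7 − 6 = 1, and the invariant factors of ∂_1 are all 1, so H_0 = Z.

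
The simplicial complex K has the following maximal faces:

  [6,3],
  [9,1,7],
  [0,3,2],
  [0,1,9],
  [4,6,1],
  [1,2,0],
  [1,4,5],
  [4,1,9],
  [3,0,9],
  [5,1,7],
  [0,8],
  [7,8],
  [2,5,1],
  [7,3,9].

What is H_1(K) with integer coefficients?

H_1 = Z^2.

We work with the vertex ordering 0 < 1 < 2 < 3 < 4 < 5 < 6 < 7 < 8 < 9. The simplices of K, each written with vertices in increasing order, are:

  0-simplices (10): [0], [1], [2], [3], [4], [5], [6], [7], [8], [9]
  1-simplices (22): [0,1], [0,2], [0,3], [0,8], [0,9], [1,2], [1,4], [1,5], [1,6], [1,7], [1,9], [2,3], [2,5], [3,6], [3,7], [3,9], [4,5], [4,6], [4,9], [5,7], [7,8], [7,9]
  2-simplices (11): [0,1,2], [0,1,9], [0,2,3], [0,3,9], [1,2,5], [1,4,5], [1,4,6], [1,4,9], [1,5,7], [1,7,9], [3,7,9]

giving chain groups C_0 ≅ Z^10, C_1 ≅ Z^22, C_2 ≅ Z^11.

The boundary map ∂_1: C_1 → C_0 maps an edge to its endpoints' difference, ∂[p,q] = q − p.
The resulting 10×22 matrix has rank 9, and its Smith normal form has invariant factors (1,1,1,1,1,1,1,1,1).

Boundary ∂_2: C_2 → C_1 acts by ∂[p,q,r] = [q,r] − [p,r] + [p,q]. For instance
  ∂[3,7,9] = [7,9] − [3,9] + [3,7],
  ∂[1,4,9] = [4,9] − [1,9] + [1,4].
The resulting 22×11 matrix has rank 11, and its Smith normal form has invariant factors (1,1,1,1,1,1,1,1,1,1,1).

From H_k ≅ ker(∂_k) / im(∂_{k+1}) we obtain:

  H_1: rank ker ∂_1 − rank ∂_2 = (22 − 9) − 11 = 2, and the invariant factors of ∂_2 are all 1, so H_1 ≅ Z^2.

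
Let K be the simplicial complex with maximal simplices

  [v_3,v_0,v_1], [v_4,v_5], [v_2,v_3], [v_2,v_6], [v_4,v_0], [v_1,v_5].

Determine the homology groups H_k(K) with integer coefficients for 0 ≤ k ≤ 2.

H_0 ≅ Z,  H_1 ≅ Z,  H_2 = 0.

K has 7 vertices, 8 edges, 1 triangle.
rank ∂_0 = 0, rank ∂_1 = 6 ⇒ b_0 = 7 − 0 − 6 = 1; all invariant factors of ∂_1 are 1 so no torsion. So H_0 ≅ Z.
rank ∂_1 = 6, rank ∂_2 = 1 ⇒ b_1 = 8 − 6 − 1 = 1; all invariant factors of ∂_2 are 1 so no torsion. So H_1 ≅ Z.
rank ∂_2 = 1, rank ∂_3 = 0 ⇒ b_2 = 1 − 1 − 0 = 0. So H_2 ≅ 0.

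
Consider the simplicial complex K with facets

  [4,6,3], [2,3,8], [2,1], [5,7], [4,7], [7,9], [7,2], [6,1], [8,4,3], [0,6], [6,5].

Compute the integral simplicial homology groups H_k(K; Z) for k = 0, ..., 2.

H_0 ≅ Z,  H_1 ≅ Z^3,  H_2 = 0.

Order the vertices as 0 < 1 < 2 < 3 < 4 < 5 < 6 < 7 < 8 < 9. Listing each simplex with vertices in this order, K has dimension 2 with simplices:

  0-simplices (10): [0], [1], [2], [3], [4], [5], [6], [7], [8], [9]
  1-simplices (15): [0,6], [1,2], [1,6], [2,3], [2,7], [2,8], [3,4], [3,6], [3,8], [4,6], [4,7], [4,8], [5,6], [5,7], [7,9]
  2-simplices (3): [2,3,8], [3,4,6], [3,4,8]

so the chain groups are C_0 ≅ Z^10, C_1 ≅ Z^15, C_2 ≅ Z^3.

The boundary map ∂_1: C_1 → C_0 sends each edge [p,q] (with p < q) to q − p. For instance
  ∂[3,4] = [4] − [3].
The 10×15 boundary matrix has rank 9 and Smith normal form diag(1,1,1,1,1,1,1,1,1).

∂_2: C_2 → C_1 acts by ∂[p,q,r] = [q,r] − [p,r] + [p,q]. For instance
  ∂[3,4,6] = [4,6] − [3,6] + [3,4],
  ∂[3,4,8] = [4,8] − [3,8] + [3,4].
As a 15×3 matrix over Z this has rank 3, with invariant factors (1,1,1).

Computing H_k = (kernel of ∂_k) / (image of ∂_{k+1}):

  H_0: rank C_0 − rank ∂_1 = 10 − 9 = 1, and the invariant factors of ∂_1 are all 1, so H_0 = Z.
  H_1: rank ker ∂_1 − rank ∂_2 = (15 − 9) − 3 = 3, and the invariant factors of ∂_2 are all 1, so H_1 = Z^3.
  H_2: rank ker ∂_2 − rank ∂_3 = (3 − 3) − 0 = 0, and there is no ∂_3, so H_2 = 0.

As a check, the Euler characteristic is 10 − 15 + 3 = -2, which agrees with 1 − 3 + 0 = -2.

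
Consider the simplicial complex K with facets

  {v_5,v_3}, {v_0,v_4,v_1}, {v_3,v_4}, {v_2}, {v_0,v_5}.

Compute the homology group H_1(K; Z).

Fix the vertex order v_0 < v_1 < v_2 < v_3 < v_4 < v_5 and write every simplex with vertices in increasing order. Then dim K = 2 and the simplices of K are:

  0-simplices (6): [v_0], [v_1], [v_2], [v_3], [v_4], [v_5]
  1-simplices (6): [v_0,v_1], [v_0,v_4], [v_0,v_5], [v_1,v_4], [v_3,v_4], [v_3,v_5]
  2-simplices (1): [v_0,v_1,v_4]

Hence C_0 ≅ Z^6, C_1 ≅ Z^6, C_2 ≅ Z^1.

Boundary ∂_1: C_1 → C_0 maps an edge to its endpoints' difference, ∂[p,q] = q − p. For instance
  ∂[v_1,v_4] = [v_4] − [v_1].
As a 6×6 matrix over Z this has rank 4, with invariant factors (1,1,1,1).

Boundary ∂_2: C_2 → C_1 sends each 2-simplex [p,q,r] to [q,r] − [p,r] + [p,q]. For instance
  ∂[v_0,v_1,v_4] = [v_1,v_4] − [v_0,v_4] + [v_0,v_1].
The 6×1 boundary matrix has rank 1 and Smith normal form diag(1).

From H_k ≅ ker(∂_k) / im(∂_{k+1}) we obtain:

  H_1: rank ker ∂_1 − rank ∂_2 = (6 − 4) − 1 = 1, and the invariant factors of ∂_2 are all 1, so H_1 ≅ Z.

H_1 = Z.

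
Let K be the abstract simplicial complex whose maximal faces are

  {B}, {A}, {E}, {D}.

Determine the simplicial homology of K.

Take the total order A < B < D < E on the vertex set. Then K (dimension 0) consists of the simplices:

  0-simplices (4): A, B, D, E

Hence C_0 ≅ Z^4.

From H_k ≅ ker(∂_k) / im(∂_{k+1}) we obtain:

  H_0: rank C_0 − rank ∂_1 = 4 − 0 = 4, and there is no ∂_1, so H_0 ≅ Z^4.

H_0 ≅ Z^4.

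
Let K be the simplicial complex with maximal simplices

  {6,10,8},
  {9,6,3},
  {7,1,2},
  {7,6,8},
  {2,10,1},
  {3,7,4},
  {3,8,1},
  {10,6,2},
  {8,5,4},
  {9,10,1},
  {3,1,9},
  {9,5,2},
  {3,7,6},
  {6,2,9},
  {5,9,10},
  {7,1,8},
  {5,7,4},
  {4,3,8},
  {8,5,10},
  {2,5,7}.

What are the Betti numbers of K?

K has 10 vertices, 30 edges, 20 triangles.
rank ∂_0 = 0, rank ∂_1 = 9 ⇒ b_0 = 10 − 0 − 9 = 1; all invariant factors of ∂_1 are 1 so no torsion. So H_0 ≅ Z.
rank ∂_1 = 9, rank ∂_2 = 20 ⇒ b_1 = 30 − 9 − 20 = 1; ∂_2 has invariant factor(s) [2] giving torsion. So H_1 ≅ Z ⊕ Z/2.
rank ∂_2 = 20, rank ∂_3 = 0 ⇒ b_2 = 20 − 20 − 0 = 0. So H_2 ≅ 0.

b_0 = 1, b_1 = 1, b_2 = 0.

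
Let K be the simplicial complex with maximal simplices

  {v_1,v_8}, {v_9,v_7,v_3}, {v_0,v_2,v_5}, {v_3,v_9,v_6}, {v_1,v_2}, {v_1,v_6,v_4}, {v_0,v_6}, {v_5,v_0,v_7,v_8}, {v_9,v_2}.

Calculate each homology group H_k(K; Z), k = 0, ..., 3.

H_0 = Z,  H_1 = Z^4,  H_2 = 0,  H_3 = 0.

Fix the vertex order v_0 < v_1 < v_2 < v_3 < v_4 < v_5 < v_6 < v_7 < v_8 < v_9 and write every simplex with vertices in increasing order. Then dim K = 3 and the simplices of K are:

  0-simplices (10): [v_0], [v_1], [v_2], [v_3], [v_4], [v_5], [v_6], [v_7], [v_8], [v_9]
  1-simplices (20): (20 of them)
  2-simplices (8): [v_0,v_2,v_5], [v_0,v_5,v_7], [v_0,v_5,v_8], [v_0,v_7,v_8], [v_1,v_4,v_6], [v_3,v_6,v_9], [v_3,v_7,v_9], [v_5,v_7,v_8]
  3-simplices (1): [v_0,v_5,v_7,v_8]

giving chain groups C_0 ≅ Z^10, C_1 ≅ Z^20, C_2 ≅ Z^8, C_3 ≅ Z^1.

Boundary ∂_1: C_1 → C_0 maps an edge to its endpoints' difference, ∂[p,q] = q − p. For instance
  ∂[v_2,v_5] = [v_5] − [v_2].
The 10×20 boundary matrix has rank 9 and Smith normal form diag(1,1,1,1,1,1,1,1,1).

The boundary map ∂_2: C_2 → C_1 maps a triangle to the signed sum of its edges. For instance
  ∂[v_0,v_5,v_8] = [v_5,v_8] − [v_0,v_8] + [v_0,v_5],
  ∂[v_3,v_7,v_9] = [v_7,v_9] − [v_3,v_9] + [v_3,v_7].
This gives a 20×8 integer matrix of rank 7; reducing to Smith normal form yields diagonal entries (1,1,1,1,1,1,1).

∂_3: C_3 → C_2 sends each 3-simplex σ to the alternating sum Σ_i (−1)^i (σ with its i-th vertex removed). For instance
  ∂[v_0,v_5,v_7,v_8] = [v_5,v_7,v_8] − [v_0,v_7,v_8] + [v_0,v_5,v_8] − [v_0,v_5,v_7].
The resulting 8×1 matrix has rank 1, and its Smith normal form has invariant factors (1).

From H_k ≅ ker(∂_k) / im(∂_{k+1}) we obtain:

  H_0: rank C_0 − rank ∂_1 = 10 − 9 = 1, and the invariant factors of ∂_1 are all 1, so H_0 ≅ Z.
  H_1: rank ker ∂_1 − rank ∂_2 = (20 − 9) − 7 = 4, and the invariant factors of ∂_2 are all 1, so H_1 ≅ Z^4.
  H_2: rank ker ∂_2 − rank ∂_3 = (8 − 7) − 1 = 0, and the invariant factors of ∂_3 are all 1, so H_2 ≅ 0.
  H_3: rank ker ∂_3 − rank ∂_4 = (1 − 1) − 0 = 0, and there is no ∂_4, so H_3 ≅ 0.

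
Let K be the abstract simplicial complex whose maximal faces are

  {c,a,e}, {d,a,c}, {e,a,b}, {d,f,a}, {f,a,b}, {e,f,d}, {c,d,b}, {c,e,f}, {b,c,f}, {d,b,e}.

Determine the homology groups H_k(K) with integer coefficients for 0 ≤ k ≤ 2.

Take the total order a < b < c < d < e < f on the vertex set. Then K (dimension 2) consists of the simplices:

  0-simplices (6): a, b, c, d, e, f
  1-simplices (15): ab, ac, ad, ae, af, bc, bd, be, bf, cd, ce, cf, de, df, ef
  2-simplices (10): abe, abf, acd, ace, adf, bcd, bcf, bde, cef, def

Hence C_0 ≅ Z^6, C_1 ≅ Z^15, C_2 ≅ Z^10.

Boundary ∂_1: C_1 → C_0 is given by ∂[p,q] = [q] − [p].
This gives a 6×15 integer matrix of rank 5; reducing to Smith normal form yields diagonal entries (1,1,1,1,1).

Boundary ∂_2: C_2 → C_1 sends each 2-simplex [p,q,r] to [q,r] − [p,r] + [p,q]. For instance
  ∂bcf = cf − bf + bc,
  ∂bde = de − be + bd.
As a 15×10 matrix over Z this has rank 10, with invariant factors (1,1,1,1,1,1,1,1,1,2).

From H_k ≅ ker(∂_k) / im(∂_{k+1}) we obtain:

  H_0: rank C_0 − rank ∂_1 = 6 − 5 = 1, and the invariant factors of ∂_1 are all 1, so H_0 ≅ Z.
  H_1: rank ker ∂_1 − rank ∂_2 = (15 − 5) − 10 = 0, and ∂_2 has invariant factor 2 > 1, so H_1 ≅ Z_2.
  H_2: rank ker ∂_2 − rank ∂_3 = (10 − 10) − 0 = 0, and there is no ∂_3, so H_2 ≅ 0.

(K is a triangulation of the real projective plane RP^2.)

H_0 = Z,  H_1 = Z_2,  H_2 = 0.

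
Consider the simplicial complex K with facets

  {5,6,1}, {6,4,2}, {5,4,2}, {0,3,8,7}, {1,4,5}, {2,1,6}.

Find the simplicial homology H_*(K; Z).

Fix the vertex order 0 < 1 < 2 < 3 < 4 < 5 < 6 < 7 < 8 and write every simplex with vertices in increasing order. Then dim K = 3 and the simplices of K are:

  0-simplices (9): [0], [1], [2], [3], [4], [5], [6], [7], [8]
  1-simplices (16): [0,3], [0,7], [0,8], [1,2], [1,4], [1,5], [1,6], [2,4], [2,5], [2,6], [3,7], [3,8], [4,5], [4,6], [5,6], [7,8]
  2-simplices (9): [0,3,7], [0,3,8], [0,7,8], [1,2,6], [1,4,5], [1,5,6], [2,4,5], [2,4,6], [3,7,8]
  3-simplices (1): [0,3,7,8]

so the chain groups are C_0 ≅ Z^9, C_1 ≅ Z^16, C_2 ≅ Z^9, C_3 ≅ Z^1.

The boundary map ∂_1: C_1 → C_0 sends each edge [p,q] (with p < q) to q − p. For instance
  ∂[2,6] = [6] − [2].
The 9×16 boundary matrix has rank 7 and Smith normal form diag(1,1,1,1,1,1,1).

The boundary map ∂_2: C_2 → C_1 sends each 2-simplex [p,q,r] to [q,r] − [p,r] + [p,q]. For instance
  ∂[0,7,8] = [7,8] − [0,8] + [0,7],
  ∂[3,7,8] = [7,8] − [3,8] + [3,7].
This gives a 16×9 integer matrix of rank 8; reducing to Smith normal form yields diagonal entries (1,1,1,1,1,1,1,1).

∂_3: C_3 → C_2 sends each 3-simplex σ to the alternating sum Σ_i (−1)^i (σ with its i-th vertex removed). For instance
  ∂[0,3,7,8] = [3,7,8] − [0,7,8] + [0,3,8] − [0,3,7].
The resulting 9×1 matrix has rank 1, and its Smith normal form has invariant factors (1).

Now H_k = ker ∂_k / im ∂_{k+1}, so:

  H_0: rank C_0 − rank ∂_1 = 9 − 7 = 2, and the invariant factors of ∂_1 are all 1, so H_0 ≅ Z^2.
  H_1: rank ker ∂_1 − rank ∂_2 = (16 − 7) − 8 = 1, and the invariant factors of ∂_2 are all 1, so H_1 ≅ Z.
  H_2: rank ker ∂_2 − rank ∂_3 = (9 − 8) − 1 = 0, and the invariant factors of ∂_3 are all 1, so H_2 ≅ 0.
  H_3: rank ker ∂_3 − rank ∂_4 = (1 − 1) − 0 = 0, and there is no ∂_4, so H_3 ≅ 0.

H_0 = Z^2,  H_1 = Z,  H_2 = 0,  H_3 = 0.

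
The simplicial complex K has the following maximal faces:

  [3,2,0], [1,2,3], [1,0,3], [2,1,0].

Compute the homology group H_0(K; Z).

H_0 = Z.

Take the total order 0 < 1 < 2 < 3 on the vertex set. Then K (dimension 2) consists of the simplices:

  0-simplices (4): [0], [1], [2], [3]
  1-simplices (6): [0,1], [0,2], [0,3], [1,2], [1,3], [2,3]
  2-simplices (4): [0,1,2], [0,1,3], [0,2,3], [1,2,3]

so the chain groups are C_0 ≅ Z^4, C_1 ≅ Z^6, C_2 ≅ Z^4.

Boundary ∂_1: C_1 → C_0 maps an edge to its endpoints' difference, ∂[p,q] = q − p. For instance
  ∂[1,2] = [2] − [1].
This gives a 4×6 integer matrix of rank 3; reducing to Smith normal form yields diagonal entries (1,1,1).

The boundary map ∂_2: C_2 → C_1 acts by ∂[p,q,r] = [q,r] − [p,r] + [p,q]. For instance
  ∂[1,2,3] = [2,3] − [1,3] + [1,2],
  ∂[0,1,2] = [1,2] − [0,2] + [0,1].
The resulting 6×4 matrix has rank 3, and its Smith normal form has invariant factors (1,1,1).

Now H_k = ker ∂_k / im ∂_{k+1}, so:

  H_0: rank C_0 − rank ∂_1 = 4 − 3 = 1, and the invariant factors of ∂_1 are all 1, so H_0 ≅ Z.

(K is a triangulation of the 2-sphere S^2.)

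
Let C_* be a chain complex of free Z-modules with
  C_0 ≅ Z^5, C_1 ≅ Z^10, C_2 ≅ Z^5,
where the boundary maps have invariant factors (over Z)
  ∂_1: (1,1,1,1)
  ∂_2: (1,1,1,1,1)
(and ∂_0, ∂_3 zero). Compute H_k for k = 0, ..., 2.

H_0: b_0 = 5 − 0 − 4 = 1; torsion from ∂_1 factors > 1: none. So H_0 ≅ Z.
H_1: b_1 = 10 − 4 − 5 = 1; torsion from ∂_2 factors > 1: none. So H_1 ≅ Z.
H_2: b_2 = 5 − 5 − 0 = 0; torsion from ∂_3 factors > 1: none. So H_2 ≅ 0.

H_0 ≅ Z,  H_1 ≅ Z,  H_2 = 0.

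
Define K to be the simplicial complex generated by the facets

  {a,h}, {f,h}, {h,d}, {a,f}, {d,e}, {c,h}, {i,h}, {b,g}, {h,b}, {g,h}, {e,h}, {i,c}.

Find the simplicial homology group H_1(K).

Order the vertices as a < b < c < d < e < f < g < h < i. Listing each simplex with vertices in this order, K has dimension 1 with simplices:

  0-simplices (9): a, b, c, d, e, f, g, h, i
  1-simplices (12): af, ah, bg, bh, ch, ci, de, dh, eh, fh, gh, hi

Hence C_0 ≅ Z^9, C_1 ≅ Z^12.

∂_1: C_1 → C_0 maps an edge to its endpoints' difference, ∂[p,q] = q − p.
As a 9×12 matrix over Z this has rank 8, with invariant factors (1,1,1,1,1,1,1,1).

Reading off H_k = ker ∂_k / im ∂_{k+1}:

  H_1: rank ker ∂_1 − rank ∂_2 = (12 − 8) − 0 = 4, and there is no ∂_2, so H_1 ≅ Z^4.

H_1 ≅ Z^4.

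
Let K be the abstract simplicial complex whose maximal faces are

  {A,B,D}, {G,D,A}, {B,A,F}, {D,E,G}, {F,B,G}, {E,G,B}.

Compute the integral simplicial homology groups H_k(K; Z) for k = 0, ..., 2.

Order the vertices as A < B < D < E < F < G. Listing each simplex with vertices in this order, K has dimension 2 with simplices:

  0-simplices (6): A, B, D, E, F, G
  1-simplices (12): AB, AD, AF, AG, BD, BE, BF, BG, DE, DG, EG, FG
  2-simplices (6): ABD, ABF, ADG, BEG, BFG, DEG

Hence C_0 ≅ Z^6, C_1 ≅ Z^12, C_2 ≅ Z^6.

∂_1: C_1 → C_0 maps an edge to its endpoints' difference, ∂[p,q] = q − p. For instance
  ∂BF = F − B.
This gives a 6×12 integer matrix of rank 5; reducing to Smith normal form yields diagonal entries (1,1,1,1,1).

The boundary map ∂_2: C_2 → C_1 maps a triangle to the signed sum of its edges. For instance
  ∂BEG = EG − BG + BE,
  ∂ADG = DG − AG + AD.
This gives a 12×6 integer matrix of rank 6; reducing to Smith normal form yields diagonal entries (1,1,1,1,1,1).

From H_k ≅ ker(∂_k) / im(∂_{k+1}) we obtain:

  H_0: rank C_0 − rank ∂_1 = 6 − 5 = 1, and the invariant factors of ∂_1 are all 1, so H_0 = Z.
  H_1: rank ker ∂_1 − rank ∂_2 = (12 − 5) − 6 = 1, and the invariant factors of ∂_2 are all 1, so H_1 = Z.
  H_2: rank ker ∂_2 − rank ∂_3 = (6 − 6) − 0 = 0, and there is no ∂_3, so H_2 = 0.

H_0 ≅ Z,  H_1 ≅ Z,  H_2 = 0.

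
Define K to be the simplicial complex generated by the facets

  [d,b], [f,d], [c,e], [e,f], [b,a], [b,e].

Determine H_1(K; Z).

H_1 = Z.

Fix the vertex order a < b < c < d < e < f and write every simplex with vertices in increasing order. Then dim K = 1 and the simplices of K are:

  0-simplices (6): a, b, c, d, e, f
  1-simplices (6): ab, bd, be, ce, df, ef

so the chain groups are C_0 ≅ Z^6, C_1 ≅ Z^6.

The boundary map ∂_1: C_1 → C_0 maps an edge to its endpoints' difference, ∂[p,q] = q − p.
This gives a 6×6 integer matrix of rank 5; reducing to Smith normal form yields diagonal entries (1,1,1,1,1).

Now H_k = ker ∂_k / im ∂_{k+1}, so:

  H_1: rank ker ∂_1 − rank ∂_2 = (6 − 5) − 0 = 1, and there is no ∂_2, so H_1 ≅ Z.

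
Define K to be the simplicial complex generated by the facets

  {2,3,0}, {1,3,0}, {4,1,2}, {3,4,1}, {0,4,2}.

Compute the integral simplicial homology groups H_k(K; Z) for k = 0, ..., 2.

H_0 ≅ Z,  H_1 ≅ Z,  H_2 = 0.

Take the total order 0 < 1 < 2 < 3 < 4 on the vertex set. Then K (dimension 2) consists of the simplices:

  0-simplices (5): [0], [1], [2], [3], [4]
  1-simplices (10): [0,1], [0,2], [0,3], [0,4], [1,2], [1,3], [1,4], [2,3], [2,4], [3,4]
  2-simplices (5): [0,1,3], [0,2,3], [0,2,4], [1,2,4], [1,3,4]

so the chain groups are C_0 ≅ Z^5, C_1 ≅ Z^10, C_2 ≅ Z^5.

The boundary map ∂_1: C_1 → C_0 is given by ∂[p,q] = [q] − [p]. For instance
  ∂[3,4] = [4] − [3].
This gives a 5×10 integer matrix of rank 4; reducing to Smith normal form yields diagonal entries (1,1,1,1).

The boundary map ∂_2: C_2 → C_1 acts by ∂[p,q,r] = [q,r] − [p,r] + [p,q]. For instance
  ∂[1,3,4] = [3,4] − [1,4] + [1,3],
  ∂[1,2,4] = [2,4] − [1,4] + [1,2].
As a 10×5 matrix over Z this has rank 5, with invariant factors (1,1,1,1,1).

Computing H_k = (kernel of ∂_k) / (image of ∂_{k+1}):

  H_0: rank C_0 − rank ∂_1 = 5 − 4 = 1, and the invariant factors of ∂_1 are all 1, so H_0 = Z.
  H_1: rank ker ∂_1 − rank ∂_2 = (10 − 4) − 5 = 1, and the invariant factors of ∂_2 are all 1, so H_1 = Z.
  H_2: rank ker ∂_2 − rank ∂_3 = (5 − 5) − 0 = 0, and there is no ∂_3, so H_2 = 0.

(K is a triangulation of the Möbius band.)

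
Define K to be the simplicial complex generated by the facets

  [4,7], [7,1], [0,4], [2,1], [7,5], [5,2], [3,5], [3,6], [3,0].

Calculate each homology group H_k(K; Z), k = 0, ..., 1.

Take the total order 0 < 1 < 2 < 3 < 4 < 5 < 6 < 7 on the vertex set. Then K (dimension 1) consists of the simplices:

  0-simplices (8): [0], [1], [2], [3], [4], [5], [6], [7]
  1-simplices (9): [0,3], [0,4], [1,2], [1,7], [2,5], [3,5], [3,6], [4,7], [5,7]

so the chain groups are C_0 ≅ Z^8, C_1 ≅ Z^9.

∂_1: C_1 → C_0 maps an edge to its endpoints' difference, ∂[p,q] = q − p. For instance
  ∂[2,5] = [5] − [2].
This gives a 8×9 integer matrix of rank 7; reducing to Smith normal form yields diagonal entries (1,1,1,1,1,1,1).

From H_k ≅ ker(∂_k) / im(∂_{k+1}) we obtain:

  H_0: rank C_0 − rank ∂_1 = 8 − 7 = 1, and the invariant factors of ∂_1 are all 1, so H_0 = Z.
  H_1: rank ker ∂_1 − rank ∂_2 = (9 − 7) − 0 = 2, and there is no ∂_2, so H_1 = Z^2.

H_0 = Z,  H_1 = Z^2.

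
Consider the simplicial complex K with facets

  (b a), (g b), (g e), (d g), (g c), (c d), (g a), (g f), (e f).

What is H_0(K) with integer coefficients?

H_0 ≅ Z.

Take the total order a < b < c < d < e < f < g on the vertex set. Then K (dimension 1) consists of the simplices:

  0-simplices (7): a, b, c, d, e, f, g
  1-simplices (9): ab, ag, bg, cd, cg, dg, ef, eg, fg

so the chain groups are C_0 ≅ Z^7, C_1 ≅ Z^9.

The boundary map ∂_1: C_1 → C_0 maps an edge to its endpoints' difference, ∂[p,q] = q − p.
The resulting 7×9 matrix has rank 6, and its Smith normal form has invariant factors (1,1,1,1,1,1).

Reading off H_k = ker ∂_k / im ∂_{k+1}:

  H_0: rank C_0 − rank ∂_1 = 7 − 6 = 1, and the invariant factors of ∂_1 are all 1, so H_0 = Z.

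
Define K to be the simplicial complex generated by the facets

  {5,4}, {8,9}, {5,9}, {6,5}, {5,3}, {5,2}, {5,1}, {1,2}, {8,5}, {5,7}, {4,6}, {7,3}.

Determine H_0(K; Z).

Fix the vertex order 1 < 2 < 3 < 4 < 5 < 6 < 7 < 8 < 9 and write every simplex with vertices in increasing order. Then dim K = 1 and the simplices of K are:

  0-simplices (9): [1], [2], [3], [4], [5], [6], [7], [8], [9]
  1-simplices (12): [1,2], [1,5], [2,5], [3,5], [3,7], [4,5], [4,6], [5,6], [5,7], [5,8], [5,9], [8,9]

Hence C_0 ≅ Z^9, C_1 ≅ Z^12.

Boundary ∂_1: C_1 → C_0 maps an edge to its endpoints' difference, ∂[p,q] = q − p. For instance
  ∂[5,8] = [8] − [5].
As a 9×12 matrix over Z this has rank 8, with invariant factors (1,1,1,1,1,1,1,1).

Reading off H_k = ker ∂_k / im ∂_{k+1}:

  H_0: rank C_0 − rank ∂_1 = 9 − 8 = 1, and the invariant factors of ∂_1 are all 1, so H_0 = Z.

(K is a triangulation of a wedge of 4 circles.)

H_0 = Z.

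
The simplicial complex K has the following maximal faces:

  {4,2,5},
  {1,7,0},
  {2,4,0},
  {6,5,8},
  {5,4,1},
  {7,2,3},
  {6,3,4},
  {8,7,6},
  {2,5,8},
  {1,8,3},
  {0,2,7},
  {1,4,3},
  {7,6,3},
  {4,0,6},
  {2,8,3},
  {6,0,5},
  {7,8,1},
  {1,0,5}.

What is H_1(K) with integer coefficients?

H_1 ≅ Z ⊕ Z/2Z.

We work with the vertex ordering 0 < 1 < 2 < 3 < 4 < 5 < 6 < 7 < 8. The simplices of K, each written with vertices in increasing order, are:

  0-simplices (9): [0], [1], [2], [3], [4], [5], [6], [7], [8]
  1-simplices (27): (27 of them)
  2-simplices (18): [0,1,5], [0,1,7], [0,2,4], [0,2,7], [0,4,6], [0,5,6], [1,3,4], [1,3,8], [1,4,5], [1,7,8], [2,3,7], [2,3,8], [2,4,5], [2,5,8], [3,4,6], [3,6,7], [5,6,8], [6,7,8]

giving chain groups C_0 ≅ Z^9, C_1 ≅ Z^27, C_2 ≅ Z^18.

Boundary ∂_1: C_1 → C_0 is given by ∂[p,q] = [q] − [p]. For instance
  ∂[6,7] = [7] − [6].
The resulting 9×27 matrix has rank 8, and its Smith normal form has invariant factors (1,1,1,1,1,1,1,1).

Boundary ∂_2: C_2 → C_1 acts by ∂[p,q,r] = [q,r] − [p,r] + [p,q]. For instance
  ∂[3,6,7] = [6,7] − [3,7] + [3,6],
  ∂[0,1,7] = [1,7] − [0,7] + [0,1].
As a 27×18 matrix over Z this has rank 18, with invariant factors (1,1,1,1,1,1,1,1,1,1,1,1,1,1,1,1,1,2).

Reading off H_k = ker ∂_k / im ∂_{k+1}:

  H_1: rank ker ∂_1 − rank ∂_2 = (27 − 8) − 18 = 1, and ∂_2 has invariant factor 2 > 1, so H_1 ≅ Z ⊕ Z/2Z.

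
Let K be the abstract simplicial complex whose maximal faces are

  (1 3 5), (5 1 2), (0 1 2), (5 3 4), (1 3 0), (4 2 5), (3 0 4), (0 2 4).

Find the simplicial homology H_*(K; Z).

H_0 = Z,  H_1 = 0,  H_2 = Z.

Order the vertices as 0 < 1 < 2 < 3 < 4 < 5. Listing each simplex with vertices in this order, K has dimension 2 with simplices:

  0-simplices (6): [0], [1], [2], [3], [4], [5]
  1-simplices (12): [0,1], [0,2], [0,3], [0,4], [1,2], [1,3], [1,5], [2,4], [2,5], [3,4], [3,5], [4,5]
  2-simplices (8): [0,1,2], [0,1,3], [0,2,4], [0,3,4], [1,2,5], [1,3,5], [2,4,5], [3,4,5]

giving chain groups C_0 ≅ Z^6, C_1 ≅ Z^12, C_2 ≅ Z^8.

∂_1: C_1 → C_0 sends each edge [p,q] (with p < q) to q − p.
The 6×12 boundary matrix has rank 5 and Smith normal form diag(1,1,1,1,1).

∂_2: C_2 → C_1 acts by ∂[p,q,r] = [q,r] − [p,r] + [p,q]. For instance
  ∂[3,4,5] = [4,5] − [3,5] + [3,4],
  ∂[0,3,4] = [3,4] − [0,4] + [0,3].
This gives a 12×8 integer matrix of rank 7; reducing to Smith normal form yields diagonal entries (1,1,1,1,1,1,1).

Now H_k = ker ∂_k / im ∂_{k+1}, so:

  H_0: rank C_0 − rank ∂_1 = 6 − 5 = 1, and the invariant factors of ∂_1 are all 1, so H_0 = Z.
  H_1: rank ker ∂_1 − rank ∂_2 = (12 − 5) − 7 = 0, and the invariant factors of ∂_2 are all 1, so H_1 = 0.
  H_2: rank ker ∂_2 − rank ∂_3 = (8 − 7) − 0 = 1, and there is no ∂_3, so H_2 = Z.

As a check, the Euler characteristic is 6 − 12 + 8 = 2, which agrees with 1 − 0 + 1 = 2.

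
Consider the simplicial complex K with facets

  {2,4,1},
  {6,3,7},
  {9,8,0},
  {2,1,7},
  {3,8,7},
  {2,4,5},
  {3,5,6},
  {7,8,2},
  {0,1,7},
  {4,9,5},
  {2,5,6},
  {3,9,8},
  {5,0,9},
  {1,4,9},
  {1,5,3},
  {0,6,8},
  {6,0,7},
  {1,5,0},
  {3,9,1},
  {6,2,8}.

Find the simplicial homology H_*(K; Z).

H_0 ≅ Z,  H_1 ≅ Z ⊕ Z/2Z,  H_2 = 0.

K has 10 vertices, 30 edges, 20 triangles.
rank ∂_0 = 0, rank ∂_1 = 9 ⇒ b_0 = 10 − 0 − 9 = 1; all invariant factors of ∂_1 are 1 so no torsion. So H_0 = Z.
rank ∂_1 = 9, rank ∂_2 = 20 ⇒ b_1 = 30 − 9 − 20 = 1; ∂_2 has invariant factor(s) [2] giving torsion. So H_1 = Z ⊕ Z/2Z.
rank ∂_2 = 20, rank ∂_3 = 0 ⇒ b_2 = 20 − 20 − 0 = 0. So H_2 = 0.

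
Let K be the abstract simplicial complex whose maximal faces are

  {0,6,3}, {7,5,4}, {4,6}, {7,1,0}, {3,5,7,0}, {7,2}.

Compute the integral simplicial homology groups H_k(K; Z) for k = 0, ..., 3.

H_0 = Z,  H_1 = Z,  H_2 = 0,  H_3 = 0.

We work with the vertex ordering 0 < 1 < 2 < 3 < 4 < 5 < 6 < 7. The simplices of K, each written with vertices in increasing order, are:

  0-simplices (8): [0], [1], [2], [3], [4], [5], [6], [7]
  1-simplices (14): [0,1], [0,3], [0,5], [0,6], [0,7], [1,7], [2,7], [3,5], [3,6], [3,7], [4,5], [4,6], [4,7], [5,7]
  2-simplices (7): [0,1,7], [0,3,5], [0,3,6], [0,3,7], [0,5,7], [3,5,7], [4,5,7]
  3-simplices (1): [0,3,5,7]

giving chain groups C_0 ≅ Z^8, C_1 ≅ Z^14, C_2 ≅ Z^7, C_3 ≅ Z^1.

∂_1: C_1 → C_0 is given by ∂[p,q] = [q] − [p]. For instance
  ∂[0,7] = [7] − [0].
The 8×14 boundary matrix has rank 7 and Smith normal form diag(1,1,1,1,1,1,1).

∂_2: C_2 → C_1 maps a triangle to the signed sum of its edges. For instance
  ∂[4,5,7] = [5,7] − [4,7] + [4,5],
  ∂[3,5,7] = [5,7] − [3,7] + [3,5].
This gives a 14×7 integer matrix of rank 6; reducing to Smith normal form yields diagonal entries (1,1,1,1,1,1).

Boundary ∂_3: C_3 → C_2 sends each 3-simplex σ to the alternating sum Σ_i (−1)^i (σ with its i-th vertex removed). For instance
  ∂[0,3,5,7] = [3,5,7] − [0,5,7] + [0,3,7] − [0,3,5].
As a 7×1 matrix over Z this has rank 1, with invariant factors (1).

From H_k ≅ ker(∂_k) / im(∂_{k+1}) we obtain:

  H_0: rank C_0 − rank ∂_1 = 8 − 7 = 1, and the invariant factors of ∂_1 are all 1, so H_0 ≅ Z.
  H_1: rank ker ∂_1 − rank ∂_2 = (14 − 7) − 6 = 1, and the invariant factors of ∂_2 are all 1, so H_1 ≅ Z.
  H_2: rank ker ∂_2 − rank ∂_3 = (7 − 6) − 1 = 0, and the invariant factors of ∂_3 are all 1, so H_2 ≅ 0.
  H_3: rank ker ∂_3 − rank ∂_4 = (1 − 1) − 0 = 0, and there is no ∂_4, so H_3 ≅ 0.

As a check, the Euler characteristic is 8 − 14 + 7 − 1 = 0, which agrees with 1 − 1 + 0 − 0 = 0.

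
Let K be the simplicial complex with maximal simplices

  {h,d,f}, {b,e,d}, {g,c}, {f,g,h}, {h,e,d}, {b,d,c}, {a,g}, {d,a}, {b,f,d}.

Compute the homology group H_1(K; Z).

H_1 ≅ Z^2.

Take the total order a < b < c < d < e < f < g < h on the vertex set. Then K (dimension 2) consists of the simplices:

  0-simplices (8): a, b, c, d, e, f, g, h
  1-simplices (15): ad, ag, bc, bd, be, bf, cd, cg, de, df, dh, eh, fg, fh, gh
  2-simplices (6): bcd, bde, bdf, deh, dfh, fgh

so the chain groups are C_0 ≅ Z^8, C_1 ≅ Z^15, C_2 ≅ Z^6.

∂_1: C_1 → C_0 is given by ∂[p,q] = [q] − [p]. For instance
  ∂bf = f − b.
The resulting 8×15 matrix has rank 7, and its Smith normal form has invariant factors (1,1,1,1,1,1,1).

∂_2: C_2 → C_1 sends each 2-simplex [p,q,r] to [q,r] − [p,r] + [p,q]. For instance
  ∂fgh = gh − fh + fg,
  ∂bde = de − be + bd.
The resulting 15×6 matrix has rank 6, and its Smith normal form has invariant factors (1,1,1,1,1,1).

From H_k ≅ ker(∂_k) / im(∂_{k+1}) we obtain:

  H_1: rank ker ∂_1 − rank ∂_2 = (15 − 7) − 6 = 2, and the invariant factors of ∂_2 are all 1, so H_1 ≅ Z^2.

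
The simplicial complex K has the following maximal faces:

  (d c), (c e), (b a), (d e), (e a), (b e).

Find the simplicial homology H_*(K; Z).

Order the vertices as a < b < c < d < e. Listing each simplex with vertices in this order, K has dimension 1 with simplices:

  0-simplices (5): a, b, c, d, e
  1-simplices (6): ab, ae, be, cd, ce, de

giving chain groups C_0 ≅ Z^5, C_1 ≅ Z^6.

The boundary map ∂_1: C_1 → C_0 maps an edge to its endpoints' difference, ∂[p,q] = q − p. For instance
  ∂ae = e − a.
The resulting 5×6 matrix has rank 4, and its Smith normal form has invariant factors (1,1,1,1).

From H_k ≅ ker(∂_k) / im(∂_{k+1}) we obtain:

  H_0: rank C_0 − rank ∂_1 = 5 − 4 = 1, and the invariant factors of ∂_1 are all 1, so H_0 = Z.
  H_1: rank ker ∂_1 − rank ∂_2 = (6 − 4) − 0 = 2, and there is no ∂_2, so H_1 = Z^2.

As a check, the Euler characteristic is 5 − 6 = -1, which agrees with 1 − 2 = -1.
(K is a triangulation of a wedge of 2 circles.)

H_0 = Z,  H_1 = Z^2.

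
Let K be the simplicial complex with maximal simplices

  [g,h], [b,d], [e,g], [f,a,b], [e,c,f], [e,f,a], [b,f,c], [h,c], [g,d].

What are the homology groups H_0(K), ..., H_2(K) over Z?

H_0 ≅ Z,  H_1 ≅ Z^2,  H_2 = 0.

Order the vertices as a < b < c < d < e < f < g < h. Listing each simplex with vertices in this order, K has dimension 2 with simplices:

  0-simplices (8): a, b, c, d, e, f, g, h
  1-simplices (13): ab, ae, af, bc, bd, bf, ce, cf, ch, dg, ef, eg, gh
  2-simplices (4): abf, aef, bcf, cef

so the chain groups are C_0 ≅ Z^8, C_1 ≅ Z^13, C_2 ≅ Z^4.

∂_1: C_1 → C_0 is given by ∂[p,q] = [q] − [p]. For instance
  ∂ch = h − c.
This gives a 8×13 integer matrix of rank 7; reducing to Smith normal form yields diagonal entries (1,1,1,1,1,1,1).

Boundary ∂_2: C_2 → C_1 acts by ∂[p,q,r] = [q,r] − [p,r] + [p,q]. For instance
  ∂cef = ef − cf + ce,
  ∂bcf = cf − bf + bc.
The resulting 13×4 matrix has rank 4, and its Smith normal form has invariant factors (1,1,1,1).

Computing H_k = (kernel of ∂_k) / (image of ∂_{k+1}):

  H_0: rank C_0 − rank ∂_1 = 8 − 7 = 1, and the invariant factors of ∂_1 are all 1, so H_0 = Z.
  H_1: rank ker ∂_1 − rank ∂_2 = (13 − 7) − 4 = 2, and the invariant factors of ∂_2 are all 1, so H_1 = Z^2.
  H_2: rank ker ∂_2 − rank ∂_3 = (4 − 4) − 0 = 0, and there is no ∂_3, so H_2 = 0.

As a check, the Euler characteristic is 8 − 13 + 4 = -1, which agrees with 1 − 2 + 0 = -1.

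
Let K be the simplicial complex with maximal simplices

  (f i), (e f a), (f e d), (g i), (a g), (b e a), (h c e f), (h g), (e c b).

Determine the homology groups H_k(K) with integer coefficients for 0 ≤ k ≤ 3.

Order the vertices as a < b < c < d < e < f < g < h < i. Listing each simplex with vertices in this order, K has dimension 3 with simplices:

  0-simplices (9): a, b, c, d, e, f, g, h, i
  1-simplices (17): ab, ae, af, ag, bc, be, ce, cf, ch, de, df, ef, eh, fh, fi, gh, gi
  2-simplices (8): abe, aef, bce, cef, ceh, cfh, def, efh
  3-simplices (1): cefh

Hence C_0 ≅ Z^9, C_1 ≅ Z^17, C_2 ≅ Z^8, C_3 ≅ Z^1.

∂_1: C_1 → C_0 sends each edge [p,q] (with p < q) to q − p. For instance
  ∂ab = b − a.
The 9×17 boundary matrix has rank 8 and Smith normal form diag(1,1,1,1,1,1,1,1).

∂_2: C_2 → C_1 sends each 2-simplex [p,q,r] to [q,r] − [p,r] + [p,q]. For instance
  ∂aef = ef − af + ae,
  ∂cfh = fh − ch + cf.
As a 17×8 matrix over Z this has rank 7, with invariant factors (1,1,1,1,1,1,1).

Boundary ∂_3: C_3 → C_2 sends each 3-simplex σ to the alternating sum Σ_i (−1)^i (σ with its i-th vertex removed). For instance
  ∂cefh = efh − cfh + ceh − cef.
This gives a 8×1 integer matrix of rank 1; reducing to Smith normal form yields diagonal entries (1).

Computing H_k = (kernel of ∂_k) / (image of ∂_{k+1}):

  H_0: rank C_0 − rank ∂_1 = 9 − 8 = 1, and the invariant factors of ∂_1 are all 1, so H_0 ≅ Z.
  H_1: rank ker ∂_1 − rank ∂_2 = (17 − 8) − 7 = 2, and the invariant factors of ∂_2 are all 1, so H_1 ≅ Z^2.
  H_2: rank ker ∂_2 − rank ∂_3 = (8 − 7) − 1 = 0, and the invariant factors of ∂_3 are all 1, so H_2 ≅ 0.
  H_3: rank ker ∂_3 − rank ∂_4 = (1 − 1) − 0 = 0, and there is no ∂_4, so H_3 ≅ 0.

As a check, the Euler characteristic is 9 − 17 + 8 − 1 = -1, which agrees with 1 − 2 + 0 − 0 = -1.

H_0 = Z,  H_1 = Z^2,  H_2 = 0,  H_3 = 0.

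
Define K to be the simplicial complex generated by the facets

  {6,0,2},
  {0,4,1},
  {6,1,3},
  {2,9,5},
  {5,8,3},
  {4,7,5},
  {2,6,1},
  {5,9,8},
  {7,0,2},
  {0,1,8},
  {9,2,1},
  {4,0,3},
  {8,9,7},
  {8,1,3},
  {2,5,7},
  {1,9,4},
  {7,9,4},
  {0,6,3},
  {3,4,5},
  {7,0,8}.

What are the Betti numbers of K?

b_0 = 1, b_1 = 1, b_2 = 0.

Take the total order 0 < 1 < 2 < 3 < 4 < 5 < 6 < 7 < 8 < 9 on the vertex set. Then K (dimension 2) consists of the simplices:

  0-simplices (10): [0], [1], [2], [3], [4], [5], [6], [7], [8], [9]
  1-simplices (30): (30 of them)
  2-simplices (20): (20 of them)

giving chain groups C_0 ≅ Z^10, C_1 ≅ Z^30, C_2 ≅ Z^20.

Boundary ∂_1: C_1 → C_0 maps an edge to its endpoints' difference, ∂[p,q] = q − p.
As a 10×30 matrix over Z this has rank 9, with invariant factors (1,1,1,1,1,1,1,1,1).

Boundary ∂_2: C_2 → C_1 sends each 2-simplex [p,q,r] to [q,r] − [p,r] + [p,q]. For instance
  ∂[2,5,7] = [5,7] − [2,7] + [2,5],
  ∂[3,5,8] = [5,8] − [3,8] + [3,5].
The resulting 30×20 matrix has rank 20, and its Smith normal form has invariant factors (1,1,1,1,1,1,1,1,1,1,1,1,1,1,1,1,1,1,1,2).

Computing H_k = (kernel of ∂_k) / (image of ∂_{k+1}):

  H_0: rank C_0 − rank ∂_1 = 10 − 9 = 1, and the invariant factors of ∂_1 are all 1, so H_0 = Z.
  H_1: rank ker ∂_1 − rank ∂_2 = (30 − 9) − 20 = 1, and ∂_2 has invariant factor 2 > 1, so H_1 = Z ⊕ Z/2.
  H_2: rank ker ∂_2 − rank ∂_3 = (20 − 20) − 0 = 0, and there is no ∂_3, so H_2 = 0.

Hence the Betti numbers are b_0 = 1, b_1 = 1, b_2 = 0.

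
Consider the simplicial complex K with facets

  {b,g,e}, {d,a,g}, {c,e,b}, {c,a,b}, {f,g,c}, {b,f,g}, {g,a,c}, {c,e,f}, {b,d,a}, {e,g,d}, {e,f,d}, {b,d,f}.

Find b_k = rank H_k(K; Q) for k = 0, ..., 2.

b_0 = 1, b_1 = 0, b_2 = 0.

Fix the vertex order a < b < c < d < e < f < g and write every simplex with vertices in increasing order. Then dim K = 2 and the simplices of K are:

  0-simplices (7): a, b, c, d, e, f, g
  1-simplices (18): ab, ac, ad, ag, bc, bd, be, bf, bg, ce, cf, cg, de, df, dg, ef, eg, fg
  2-simplices (12): abc, abd, acg, adg, bce, bdf, beg, bfg, cef, cfg, def, deg

giving chain groups C_0 ≅ Z^7, C_1 ≅ Z^18, C_2 ≅ Z^12.

The boundary map ∂_1: C_1 → C_0 maps an edge to its endpoints' difference, ∂[p,q] = q − p.
As a 7×18 matrix over Z this has rank 6, with invariant factors (1,1,1,1,1,1).

The boundary map ∂_2: C_2 → C_1 maps a triangle to the signed sum of its edges. For instance
  ∂bfg = fg − bg + bf,
  ∂cfg = fg − cg + cf.
This gives a 18×12 integer matrix of rank 12; reducing to Smith normal form yields diagonal entries (1,1,1,1,1,1,1,1,1,1,1,2).

Reading off H_k = ker ∂_k / im ∂_{k+1}:

  H_0: rank C_0 − rank ∂_1 = 7 − 6 = 1, and the invariant factors of ∂_1 are all 1, so H_0 ≅ Z.
  H_1: rank ker ∂_1 − rank ∂_2 = (18 − 6) − 12 = 0, and ∂_2 has invariant factor 2 > 1, so H_1 ≅ Z_2.
  H_2: rank ker ∂_2 − rank ∂_3 = (12 − 12) − 0 = 0, and there is no ∂_3, so H_2 ≅ 0.

Hence the Betti numbers are b_0 = 1, b_1 = 0, b_2 = 0.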